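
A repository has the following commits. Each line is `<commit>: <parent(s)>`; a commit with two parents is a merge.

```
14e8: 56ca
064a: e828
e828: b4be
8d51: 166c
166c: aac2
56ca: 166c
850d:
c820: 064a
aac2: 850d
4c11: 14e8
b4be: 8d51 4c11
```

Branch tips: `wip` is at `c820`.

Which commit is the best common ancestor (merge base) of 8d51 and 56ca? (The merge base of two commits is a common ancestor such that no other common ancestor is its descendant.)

Ancestors of 8d51: {166c, 850d, 8d51, aac2}.
Ancestors of 56ca: {166c, 56ca, 850d, aac2}.
Common ancestors: {166c, 850d, aac2}.
Among these, 166c is not an ancestor of any other common ancestor — it is the merge base.

166c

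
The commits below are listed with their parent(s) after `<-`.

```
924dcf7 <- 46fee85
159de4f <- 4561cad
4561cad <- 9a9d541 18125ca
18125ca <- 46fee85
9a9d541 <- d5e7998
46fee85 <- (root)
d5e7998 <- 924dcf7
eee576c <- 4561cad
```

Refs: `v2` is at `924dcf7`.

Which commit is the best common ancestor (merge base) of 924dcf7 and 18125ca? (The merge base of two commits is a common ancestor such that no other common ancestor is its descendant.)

46fee85

Ancestors of 924dcf7: {46fee85, 924dcf7}.
Ancestors of 18125ca: {18125ca, 46fee85}.
Common ancestors: {46fee85}.
The only common ancestor is 46fee85, so it is the merge base.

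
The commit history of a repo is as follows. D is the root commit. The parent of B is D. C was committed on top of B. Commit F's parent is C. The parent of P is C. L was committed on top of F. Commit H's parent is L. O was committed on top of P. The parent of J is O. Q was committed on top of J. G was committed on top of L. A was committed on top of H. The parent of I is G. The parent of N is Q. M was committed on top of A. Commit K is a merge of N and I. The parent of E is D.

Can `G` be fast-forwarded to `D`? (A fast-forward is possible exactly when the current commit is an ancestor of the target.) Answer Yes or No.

A fast-forward from G to D is possible iff G is an ancestor of D.
Ancestors of D: {D}.
G is not among them, so fast-forward is not possible.

No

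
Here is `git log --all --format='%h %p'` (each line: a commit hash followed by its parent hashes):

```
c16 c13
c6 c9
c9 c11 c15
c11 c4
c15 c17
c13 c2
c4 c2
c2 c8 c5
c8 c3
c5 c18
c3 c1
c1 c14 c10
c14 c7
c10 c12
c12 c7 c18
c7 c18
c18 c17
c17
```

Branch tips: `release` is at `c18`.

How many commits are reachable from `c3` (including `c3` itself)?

8

Walking parent pointers from c3: reachable set = {c1, c10, c12, c14, c17, c18, c3, c7}.
That is 8 commits.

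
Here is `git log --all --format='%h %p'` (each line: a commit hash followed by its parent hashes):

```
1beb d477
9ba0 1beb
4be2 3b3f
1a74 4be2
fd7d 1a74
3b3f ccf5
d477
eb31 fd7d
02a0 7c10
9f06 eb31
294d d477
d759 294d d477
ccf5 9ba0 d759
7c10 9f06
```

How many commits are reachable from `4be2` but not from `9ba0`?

Reachable from 4be2: {1beb, 294d, 3b3f, 4be2, 9ba0, ccf5, d477, d759}.
Reachable from 9ba0: {1beb, 9ba0, d477}.
In 4be2's history but not 9ba0's: {294d, 3b3f, 4be2, ccf5, d759} — 5 commits.

5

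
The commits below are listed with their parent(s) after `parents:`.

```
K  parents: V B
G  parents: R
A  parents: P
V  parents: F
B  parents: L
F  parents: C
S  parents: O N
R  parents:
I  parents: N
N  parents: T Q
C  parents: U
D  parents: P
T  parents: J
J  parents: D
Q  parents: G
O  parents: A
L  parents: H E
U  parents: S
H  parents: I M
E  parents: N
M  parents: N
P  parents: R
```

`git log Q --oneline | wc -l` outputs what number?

Walking parent pointers from Q: reachable set = {G, Q, R}.
That is 3 commits.

3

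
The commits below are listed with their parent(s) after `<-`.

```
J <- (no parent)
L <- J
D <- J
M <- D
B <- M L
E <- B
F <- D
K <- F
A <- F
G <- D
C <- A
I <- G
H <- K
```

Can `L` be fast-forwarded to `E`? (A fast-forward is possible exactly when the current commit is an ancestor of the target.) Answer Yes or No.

Yes

A fast-forward from L to E is possible iff L is an ancestor of E.
Ancestors of E: {B, D, E, J, L, M}.
L is among them, so fast-forward is possible.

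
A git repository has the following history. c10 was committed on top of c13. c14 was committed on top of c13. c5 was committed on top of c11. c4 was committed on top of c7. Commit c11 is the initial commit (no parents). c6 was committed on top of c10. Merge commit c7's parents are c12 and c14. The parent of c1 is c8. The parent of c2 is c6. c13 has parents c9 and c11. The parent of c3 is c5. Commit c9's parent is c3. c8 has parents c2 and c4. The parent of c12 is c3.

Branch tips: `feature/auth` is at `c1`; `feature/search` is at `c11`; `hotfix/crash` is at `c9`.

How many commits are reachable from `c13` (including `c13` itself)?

5

Walking parent pointers from c13: reachable set = {c11, c13, c3, c5, c9}.
That is 5 commits.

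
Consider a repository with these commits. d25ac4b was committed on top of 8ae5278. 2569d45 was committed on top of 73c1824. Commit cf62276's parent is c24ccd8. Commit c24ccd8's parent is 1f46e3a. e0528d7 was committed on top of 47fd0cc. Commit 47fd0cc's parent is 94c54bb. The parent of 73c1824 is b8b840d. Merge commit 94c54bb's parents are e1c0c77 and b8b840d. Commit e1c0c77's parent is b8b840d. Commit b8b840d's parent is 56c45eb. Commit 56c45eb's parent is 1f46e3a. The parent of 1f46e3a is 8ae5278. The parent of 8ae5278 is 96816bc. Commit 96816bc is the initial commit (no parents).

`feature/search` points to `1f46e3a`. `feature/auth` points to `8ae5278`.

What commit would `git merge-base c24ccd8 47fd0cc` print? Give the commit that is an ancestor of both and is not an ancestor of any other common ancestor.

1f46e3a

Ancestors of c24ccd8: {1f46e3a, 8ae5278, 96816bc, c24ccd8}.
Ancestors of 47fd0cc: {1f46e3a, 47fd0cc, 56c45eb, 8ae5278, 94c54bb, 96816bc, b8b840d, e1c0c77}.
Common ancestors: {1f46e3a, 8ae5278, 96816bc}.
Among these, 1f46e3a is not an ancestor of any other common ancestor — it is the merge base.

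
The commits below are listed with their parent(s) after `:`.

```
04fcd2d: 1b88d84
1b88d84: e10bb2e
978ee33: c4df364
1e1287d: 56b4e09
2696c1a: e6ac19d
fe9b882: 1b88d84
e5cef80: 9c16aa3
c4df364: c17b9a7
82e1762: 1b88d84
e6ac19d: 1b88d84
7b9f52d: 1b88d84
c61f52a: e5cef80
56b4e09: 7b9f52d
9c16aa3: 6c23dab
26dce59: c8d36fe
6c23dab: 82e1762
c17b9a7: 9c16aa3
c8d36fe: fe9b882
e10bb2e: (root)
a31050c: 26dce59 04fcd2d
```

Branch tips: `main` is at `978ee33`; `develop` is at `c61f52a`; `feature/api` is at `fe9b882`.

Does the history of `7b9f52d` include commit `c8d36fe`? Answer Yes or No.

No

Ancestors of 7b9f52d: {1b88d84, 7b9f52d, e10bb2e}.
c8d36fe is not in that set, so it is not an ancestor of 7b9f52d.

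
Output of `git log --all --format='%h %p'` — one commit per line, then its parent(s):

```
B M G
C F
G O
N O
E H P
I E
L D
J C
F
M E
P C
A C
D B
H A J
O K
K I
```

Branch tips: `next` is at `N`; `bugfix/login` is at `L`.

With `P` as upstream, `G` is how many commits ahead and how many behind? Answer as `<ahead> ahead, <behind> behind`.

Reachable from G: {A, C, E, F, G, H, I, J, K, O, P}.
Reachable from P: {C, F, P}.
Only in G's history (ahead): {A, E, G, H, I, J, K, O} — 8.
Only in P's history (behind): {} — 0.

8 ahead, 0 behind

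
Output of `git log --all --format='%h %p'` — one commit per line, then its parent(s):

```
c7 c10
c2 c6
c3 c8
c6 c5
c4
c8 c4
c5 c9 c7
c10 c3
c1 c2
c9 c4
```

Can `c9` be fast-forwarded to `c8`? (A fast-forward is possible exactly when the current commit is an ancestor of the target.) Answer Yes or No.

No

A fast-forward from c9 to c8 is possible iff c9 is an ancestor of c8.
Ancestors of c8: {c4, c8}.
c9 is not among them, so fast-forward is not possible.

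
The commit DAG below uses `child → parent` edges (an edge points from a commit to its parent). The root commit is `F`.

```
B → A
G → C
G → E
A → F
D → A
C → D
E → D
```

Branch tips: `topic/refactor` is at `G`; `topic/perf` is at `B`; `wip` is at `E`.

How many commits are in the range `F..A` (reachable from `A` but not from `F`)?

1

Reachable from A: {A, F}.
Reachable from F: {F}.
In A's history but not F's: {A} — 1 commit.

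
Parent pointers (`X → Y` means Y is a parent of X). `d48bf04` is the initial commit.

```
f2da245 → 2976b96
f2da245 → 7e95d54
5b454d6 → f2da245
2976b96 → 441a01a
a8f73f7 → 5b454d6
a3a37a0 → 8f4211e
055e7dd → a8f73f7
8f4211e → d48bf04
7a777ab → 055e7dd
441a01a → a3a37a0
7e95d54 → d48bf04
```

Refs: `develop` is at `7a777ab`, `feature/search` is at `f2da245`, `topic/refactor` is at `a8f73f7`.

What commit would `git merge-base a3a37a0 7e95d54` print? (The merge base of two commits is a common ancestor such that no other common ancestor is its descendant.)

Ancestors of a3a37a0: {8f4211e, a3a37a0, d48bf04}.
Ancestors of 7e95d54: {7e95d54, d48bf04}.
Common ancestors: {d48bf04}.
The only common ancestor is d48bf04, so it is the merge base.

d48bf04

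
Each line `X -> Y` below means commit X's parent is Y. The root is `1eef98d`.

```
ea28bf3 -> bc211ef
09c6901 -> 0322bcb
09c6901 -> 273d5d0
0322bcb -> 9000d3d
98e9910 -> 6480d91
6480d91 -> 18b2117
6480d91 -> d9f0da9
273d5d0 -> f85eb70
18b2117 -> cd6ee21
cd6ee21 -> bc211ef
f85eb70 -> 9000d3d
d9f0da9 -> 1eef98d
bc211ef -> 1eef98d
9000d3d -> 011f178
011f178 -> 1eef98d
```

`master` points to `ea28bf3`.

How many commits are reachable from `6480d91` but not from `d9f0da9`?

4

Reachable from 6480d91: {18b2117, 1eef98d, 6480d91, bc211ef, cd6ee21, d9f0da9}.
Reachable from d9f0da9: {1eef98d, d9f0da9}.
In 6480d91's history but not d9f0da9's: {18b2117, 6480d91, bc211ef, cd6ee21} — 4 commits.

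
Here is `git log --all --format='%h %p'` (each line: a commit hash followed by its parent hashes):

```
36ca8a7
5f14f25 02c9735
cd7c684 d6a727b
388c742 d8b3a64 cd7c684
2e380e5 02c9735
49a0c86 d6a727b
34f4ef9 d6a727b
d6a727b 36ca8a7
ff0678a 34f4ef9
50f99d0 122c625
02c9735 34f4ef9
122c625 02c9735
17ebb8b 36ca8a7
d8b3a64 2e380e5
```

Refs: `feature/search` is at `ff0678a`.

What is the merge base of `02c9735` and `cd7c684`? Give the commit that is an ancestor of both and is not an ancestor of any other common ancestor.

Ancestors of 02c9735: {02c9735, 34f4ef9, 36ca8a7, d6a727b}.
Ancestors of cd7c684: {36ca8a7, cd7c684, d6a727b}.
Common ancestors: {36ca8a7, d6a727b}.
Among these, d6a727b is not an ancestor of any other common ancestor — it is the merge base.

d6a727b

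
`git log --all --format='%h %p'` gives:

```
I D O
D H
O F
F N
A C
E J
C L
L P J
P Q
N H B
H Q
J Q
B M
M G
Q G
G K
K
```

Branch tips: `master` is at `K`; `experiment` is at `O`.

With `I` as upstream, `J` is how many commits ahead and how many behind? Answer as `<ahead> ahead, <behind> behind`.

Reachable from J: {G, J, K, Q}.
Reachable from I: {B, D, F, G, H, I, K, M, N, O, Q}.
Only in J's history (ahead): {J} — 1.
Only in I's history (behind): {B, D, F, H, I, M, N, O} — 8.

1 ahead, 8 behind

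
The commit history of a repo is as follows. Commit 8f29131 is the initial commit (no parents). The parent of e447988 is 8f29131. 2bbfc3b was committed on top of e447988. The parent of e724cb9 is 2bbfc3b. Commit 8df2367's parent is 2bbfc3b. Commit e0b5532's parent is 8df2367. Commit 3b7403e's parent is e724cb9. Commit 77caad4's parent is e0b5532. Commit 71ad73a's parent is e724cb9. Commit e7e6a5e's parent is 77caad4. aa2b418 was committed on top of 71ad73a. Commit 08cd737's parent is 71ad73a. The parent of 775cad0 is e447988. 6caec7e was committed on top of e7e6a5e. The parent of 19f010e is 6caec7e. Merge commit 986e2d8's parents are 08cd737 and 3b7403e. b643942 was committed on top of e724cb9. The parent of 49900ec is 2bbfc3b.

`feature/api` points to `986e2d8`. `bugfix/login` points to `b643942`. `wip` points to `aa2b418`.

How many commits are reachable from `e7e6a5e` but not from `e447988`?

Reachable from e7e6a5e: {2bbfc3b, 77caad4, 8df2367, 8f29131, e0b5532, e447988, e7e6a5e}.
Reachable from e447988: {8f29131, e447988}.
In e7e6a5e's history but not e447988's: {2bbfc3b, 77caad4, 8df2367, e0b5532, e7e6a5e} — 5 commits.

5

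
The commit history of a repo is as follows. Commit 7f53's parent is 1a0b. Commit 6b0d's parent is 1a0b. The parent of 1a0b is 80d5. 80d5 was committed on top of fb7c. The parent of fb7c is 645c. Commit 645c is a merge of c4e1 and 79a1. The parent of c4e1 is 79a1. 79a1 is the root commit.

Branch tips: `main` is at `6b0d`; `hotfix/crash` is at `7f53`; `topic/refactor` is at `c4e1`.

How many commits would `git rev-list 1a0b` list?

Walking parent pointers from 1a0b: reachable set = {1a0b, 645c, 79a1, 80d5, c4e1, fb7c}.
That is 6 commits.

6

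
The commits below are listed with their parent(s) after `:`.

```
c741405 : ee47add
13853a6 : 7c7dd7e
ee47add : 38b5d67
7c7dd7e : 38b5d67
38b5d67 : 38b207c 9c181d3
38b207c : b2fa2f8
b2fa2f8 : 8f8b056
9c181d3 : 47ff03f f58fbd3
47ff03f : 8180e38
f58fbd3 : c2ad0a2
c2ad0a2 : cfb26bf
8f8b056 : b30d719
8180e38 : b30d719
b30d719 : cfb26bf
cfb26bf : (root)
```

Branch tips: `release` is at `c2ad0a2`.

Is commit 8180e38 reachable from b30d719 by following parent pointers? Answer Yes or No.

Ancestors of b30d719: {b30d719, cfb26bf}.
8180e38 is not in that set, so it is not an ancestor of b30d719.

No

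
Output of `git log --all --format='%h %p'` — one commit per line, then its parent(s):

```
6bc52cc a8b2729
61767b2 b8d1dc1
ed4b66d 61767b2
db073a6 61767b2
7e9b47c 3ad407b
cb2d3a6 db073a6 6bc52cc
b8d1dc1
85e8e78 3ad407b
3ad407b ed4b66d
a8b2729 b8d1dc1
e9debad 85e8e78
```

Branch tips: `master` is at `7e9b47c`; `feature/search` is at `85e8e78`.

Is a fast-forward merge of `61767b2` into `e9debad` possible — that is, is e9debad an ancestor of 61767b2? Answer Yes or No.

A fast-forward from e9debad to 61767b2 is possible iff e9debad is an ancestor of 61767b2.
Ancestors of 61767b2: {61767b2, b8d1dc1}.
e9debad is not among them, so fast-forward is not possible.

No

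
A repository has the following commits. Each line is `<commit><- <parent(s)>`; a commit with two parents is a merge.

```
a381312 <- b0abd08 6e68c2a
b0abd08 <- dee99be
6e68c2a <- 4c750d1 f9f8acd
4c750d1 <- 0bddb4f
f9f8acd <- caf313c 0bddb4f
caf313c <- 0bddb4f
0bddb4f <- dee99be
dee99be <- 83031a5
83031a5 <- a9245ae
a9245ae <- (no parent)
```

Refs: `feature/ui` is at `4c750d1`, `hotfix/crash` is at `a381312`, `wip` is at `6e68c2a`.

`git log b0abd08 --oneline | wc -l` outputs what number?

4

Walking parent pointers from b0abd08: reachable set = {83031a5, a9245ae, b0abd08, dee99be}.
That is 4 commits.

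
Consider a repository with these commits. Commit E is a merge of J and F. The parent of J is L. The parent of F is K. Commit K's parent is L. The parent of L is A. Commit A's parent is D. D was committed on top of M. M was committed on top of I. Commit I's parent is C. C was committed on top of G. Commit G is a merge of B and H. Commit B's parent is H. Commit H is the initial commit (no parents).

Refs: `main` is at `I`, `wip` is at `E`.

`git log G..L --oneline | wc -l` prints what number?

Reachable from L: {A, B, C, D, G, H, I, L, M}.
Reachable from G: {B, G, H}.
In L's history but not G's: {A, C, D, I, L, M} — 6 commits.

6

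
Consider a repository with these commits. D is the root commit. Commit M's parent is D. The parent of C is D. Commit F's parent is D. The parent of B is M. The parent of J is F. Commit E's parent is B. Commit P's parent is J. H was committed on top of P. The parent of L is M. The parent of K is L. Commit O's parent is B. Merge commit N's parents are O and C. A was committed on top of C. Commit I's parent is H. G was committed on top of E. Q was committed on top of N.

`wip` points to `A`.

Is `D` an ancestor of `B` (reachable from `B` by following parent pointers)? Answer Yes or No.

Ancestors of B (commits reachable by following parents): {B, D, M}.
D is in that set, so it is an ancestor of B.

Yes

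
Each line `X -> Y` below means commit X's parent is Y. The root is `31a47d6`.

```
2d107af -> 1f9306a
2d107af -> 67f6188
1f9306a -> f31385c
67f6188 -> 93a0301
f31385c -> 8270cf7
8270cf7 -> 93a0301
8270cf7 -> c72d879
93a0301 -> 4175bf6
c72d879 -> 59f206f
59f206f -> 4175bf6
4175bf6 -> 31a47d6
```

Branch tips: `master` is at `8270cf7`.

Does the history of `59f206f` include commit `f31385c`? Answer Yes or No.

Ancestors of 59f206f: {31a47d6, 4175bf6, 59f206f}.
f31385c is not in that set, so it is not an ancestor of 59f206f.

No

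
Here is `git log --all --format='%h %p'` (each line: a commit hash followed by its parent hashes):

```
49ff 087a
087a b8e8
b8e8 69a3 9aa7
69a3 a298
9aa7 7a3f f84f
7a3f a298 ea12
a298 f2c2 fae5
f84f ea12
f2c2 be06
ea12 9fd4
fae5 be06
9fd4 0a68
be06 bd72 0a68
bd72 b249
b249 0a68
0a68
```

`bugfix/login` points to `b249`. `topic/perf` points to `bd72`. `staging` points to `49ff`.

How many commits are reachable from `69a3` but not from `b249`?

Reachable from 69a3: {0a68, 69a3, a298, b249, bd72, be06, f2c2, fae5}.
Reachable from b249: {0a68, b249}.
In 69a3's history but not b249's: {69a3, a298, bd72, be06, f2c2, fae5} — 6 commits.

6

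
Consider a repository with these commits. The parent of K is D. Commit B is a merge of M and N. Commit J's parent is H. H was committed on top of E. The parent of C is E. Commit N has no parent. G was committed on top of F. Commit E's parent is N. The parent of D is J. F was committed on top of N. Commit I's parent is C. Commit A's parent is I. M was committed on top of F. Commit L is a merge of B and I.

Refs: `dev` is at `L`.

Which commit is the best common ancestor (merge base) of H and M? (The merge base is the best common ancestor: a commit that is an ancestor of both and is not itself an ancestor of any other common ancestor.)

Ancestors of H: {E, H, N}.
Ancestors of M: {F, M, N}.
Common ancestors: {N}.
The only common ancestor is N, so it is the merge base.

N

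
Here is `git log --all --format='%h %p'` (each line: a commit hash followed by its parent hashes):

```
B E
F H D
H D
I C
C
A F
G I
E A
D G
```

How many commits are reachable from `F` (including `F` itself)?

Walking parent pointers from F: reachable set = {C, D, F, G, H, I}.
That is 6 commits.

6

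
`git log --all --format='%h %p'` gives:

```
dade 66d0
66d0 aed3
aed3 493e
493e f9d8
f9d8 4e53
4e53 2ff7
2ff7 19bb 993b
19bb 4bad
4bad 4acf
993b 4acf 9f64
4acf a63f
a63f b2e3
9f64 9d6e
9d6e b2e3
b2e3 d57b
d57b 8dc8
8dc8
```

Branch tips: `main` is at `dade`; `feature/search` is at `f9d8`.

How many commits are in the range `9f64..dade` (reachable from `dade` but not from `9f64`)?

Reachable from dade: {19bb, 2ff7, 493e, 4acf, 4bad, 4e53, 66d0, 8dc8, 993b, 9d6e, 9f64, a63f, aed3, b2e3, d57b, dade, f9d8}.
Reachable from 9f64: {8dc8, 9d6e, 9f64, b2e3, d57b}.
In dade's history but not 9f64's: {19bb, 2ff7, 493e, 4acf, 4bad, 4e53, 66d0, 993b, a63f, aed3, dade, f9d8} — 12 commits.

12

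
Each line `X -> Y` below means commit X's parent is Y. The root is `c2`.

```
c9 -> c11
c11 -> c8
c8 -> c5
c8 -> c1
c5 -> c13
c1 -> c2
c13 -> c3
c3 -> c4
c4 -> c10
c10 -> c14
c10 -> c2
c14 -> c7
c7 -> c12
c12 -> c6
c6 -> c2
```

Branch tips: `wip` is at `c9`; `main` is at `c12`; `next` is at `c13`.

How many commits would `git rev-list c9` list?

Walking parent pointers from c9: reachable set = {c1, c10, c11, c12, c13, c14, c2, c3, c4, c5, c6, c7, c8, c9}.
That is 14 commits.

14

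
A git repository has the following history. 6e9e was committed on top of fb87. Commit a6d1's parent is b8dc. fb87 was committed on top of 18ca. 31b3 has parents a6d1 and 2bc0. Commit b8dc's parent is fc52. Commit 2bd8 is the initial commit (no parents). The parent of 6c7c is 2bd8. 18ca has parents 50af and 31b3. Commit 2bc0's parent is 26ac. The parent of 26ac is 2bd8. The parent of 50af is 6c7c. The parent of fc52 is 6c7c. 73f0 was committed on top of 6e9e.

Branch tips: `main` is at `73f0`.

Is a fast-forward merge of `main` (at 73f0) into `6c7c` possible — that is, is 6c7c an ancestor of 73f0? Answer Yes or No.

A fast-forward from 6c7c to 73f0 is possible iff 6c7c is an ancestor of 73f0.
Ancestors of 73f0: {18ca, 26ac, 2bc0, 2bd8, 31b3, 50af, 6c7c, 6e9e, 73f0, a6d1, b8dc, fb87, fc52}.
6c7c is among them, so fast-forward is possible.

Yes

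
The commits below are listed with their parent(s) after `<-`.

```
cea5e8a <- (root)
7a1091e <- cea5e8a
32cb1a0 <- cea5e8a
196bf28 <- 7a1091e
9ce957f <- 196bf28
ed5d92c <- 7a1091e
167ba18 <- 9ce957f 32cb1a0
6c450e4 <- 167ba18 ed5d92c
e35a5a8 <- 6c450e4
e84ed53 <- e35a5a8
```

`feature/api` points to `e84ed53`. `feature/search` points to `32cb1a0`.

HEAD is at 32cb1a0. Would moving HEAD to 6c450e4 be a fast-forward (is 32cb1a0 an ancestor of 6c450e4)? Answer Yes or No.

A fast-forward from 32cb1a0 to 6c450e4 is possible iff 32cb1a0 is an ancestor of 6c450e4.
Ancestors of 6c450e4: {167ba18, 196bf28, 32cb1a0, 6c450e4, 7a1091e, 9ce957f, cea5e8a, ed5d92c}.
32cb1a0 is among them, so fast-forward is possible.

Yes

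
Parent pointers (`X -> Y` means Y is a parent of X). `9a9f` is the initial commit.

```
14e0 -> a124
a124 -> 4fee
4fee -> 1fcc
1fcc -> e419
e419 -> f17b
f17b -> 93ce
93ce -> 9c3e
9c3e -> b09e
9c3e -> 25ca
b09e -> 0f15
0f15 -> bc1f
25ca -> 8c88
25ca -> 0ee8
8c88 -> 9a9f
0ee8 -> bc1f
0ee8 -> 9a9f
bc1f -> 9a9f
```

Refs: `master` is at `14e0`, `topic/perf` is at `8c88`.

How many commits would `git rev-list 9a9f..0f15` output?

Reachable from 0f15: {0f15, 9a9f, bc1f}.
Reachable from 9a9f: {9a9f}.
In 0f15's history but not 9a9f's: {0f15, bc1f} — 2 commits.

2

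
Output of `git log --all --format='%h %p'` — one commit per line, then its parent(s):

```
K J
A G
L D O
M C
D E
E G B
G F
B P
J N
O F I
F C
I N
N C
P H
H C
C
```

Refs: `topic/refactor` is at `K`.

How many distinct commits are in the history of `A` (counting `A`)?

4

Walking parent pointers from A: reachable set = {A, C, F, G}.
That is 4 commits.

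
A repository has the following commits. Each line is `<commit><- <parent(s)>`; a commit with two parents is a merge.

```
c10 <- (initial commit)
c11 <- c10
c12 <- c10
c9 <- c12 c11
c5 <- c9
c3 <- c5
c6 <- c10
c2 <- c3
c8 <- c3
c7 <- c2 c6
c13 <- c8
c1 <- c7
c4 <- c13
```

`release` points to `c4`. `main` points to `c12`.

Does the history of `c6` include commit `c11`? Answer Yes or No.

No

Ancestors of c6: {c10, c6}.
c11 is not in that set, so it is not an ancestor of c6.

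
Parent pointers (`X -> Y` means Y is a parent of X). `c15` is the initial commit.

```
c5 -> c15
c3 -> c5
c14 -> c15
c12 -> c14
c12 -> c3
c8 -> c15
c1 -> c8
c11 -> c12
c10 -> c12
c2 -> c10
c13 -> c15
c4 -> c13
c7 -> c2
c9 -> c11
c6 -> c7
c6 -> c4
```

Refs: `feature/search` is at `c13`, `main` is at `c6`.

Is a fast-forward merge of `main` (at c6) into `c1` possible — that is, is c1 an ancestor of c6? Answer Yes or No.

No

A fast-forward from c1 to c6 is possible iff c1 is an ancestor of c6.
Ancestors of c6: {c10, c12, c13, c14, c15, c2, c3, c4, c5, c6, c7}.
c1 is not among them, so fast-forward is not possible.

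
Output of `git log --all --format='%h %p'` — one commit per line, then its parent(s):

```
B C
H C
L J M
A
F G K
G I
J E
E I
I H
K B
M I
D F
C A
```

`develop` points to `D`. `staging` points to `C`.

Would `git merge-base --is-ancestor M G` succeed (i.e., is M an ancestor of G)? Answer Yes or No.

No

Ancestors of G: {A, C, G, H, I}.
M is not in that set, so it is not an ancestor of G.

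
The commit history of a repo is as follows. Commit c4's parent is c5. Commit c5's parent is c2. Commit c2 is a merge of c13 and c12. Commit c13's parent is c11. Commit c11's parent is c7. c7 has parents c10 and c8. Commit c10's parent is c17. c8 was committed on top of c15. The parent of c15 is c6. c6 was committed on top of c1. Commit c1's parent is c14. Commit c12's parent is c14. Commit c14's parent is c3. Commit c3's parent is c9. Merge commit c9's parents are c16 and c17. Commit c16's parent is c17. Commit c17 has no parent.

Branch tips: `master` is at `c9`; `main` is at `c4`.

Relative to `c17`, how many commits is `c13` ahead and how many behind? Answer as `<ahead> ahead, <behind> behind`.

12 ahead, 0 behind

Reachable from c13: {c1, c10, c11, c13, c14, c15, c16, c17, c3, c6, c7, c8, c9}.
Reachable from c17: {c17}.
Only in c13's history (ahead): {c1, c10, c11, c13, c14, c15, c16, c3, c6, c7, c8, c9} — 12.
Only in c17's history (behind): {} — 0.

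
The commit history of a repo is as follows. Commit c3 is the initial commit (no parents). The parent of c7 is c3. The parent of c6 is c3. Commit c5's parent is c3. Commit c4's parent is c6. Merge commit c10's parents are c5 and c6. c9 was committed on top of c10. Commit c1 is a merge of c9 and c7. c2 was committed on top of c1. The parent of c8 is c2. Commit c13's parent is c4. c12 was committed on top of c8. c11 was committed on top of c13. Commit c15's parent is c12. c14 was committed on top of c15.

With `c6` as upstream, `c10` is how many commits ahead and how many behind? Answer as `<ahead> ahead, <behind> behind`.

2 ahead, 0 behind

Reachable from c10: {c10, c3, c5, c6}.
Reachable from c6: {c3, c6}.
Only in c10's history (ahead): {c10, c5} — 2.
Only in c6's history (behind): {} — 0.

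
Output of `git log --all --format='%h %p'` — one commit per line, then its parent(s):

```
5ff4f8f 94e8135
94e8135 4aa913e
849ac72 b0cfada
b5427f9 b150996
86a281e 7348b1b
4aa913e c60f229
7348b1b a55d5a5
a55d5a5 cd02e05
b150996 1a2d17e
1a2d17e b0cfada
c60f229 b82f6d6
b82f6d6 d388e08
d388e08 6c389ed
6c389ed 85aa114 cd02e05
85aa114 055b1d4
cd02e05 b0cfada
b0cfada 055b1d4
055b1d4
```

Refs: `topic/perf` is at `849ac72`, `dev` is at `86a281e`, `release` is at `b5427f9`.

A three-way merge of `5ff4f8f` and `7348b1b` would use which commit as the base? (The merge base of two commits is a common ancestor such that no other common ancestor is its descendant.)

cd02e05

Ancestors of 5ff4f8f: {055b1d4, 4aa913e, 5ff4f8f, 6c389ed, 85aa114, 94e8135, b0cfada, b82f6d6, c60f229, cd02e05, d388e08}.
Ancestors of 7348b1b: {055b1d4, 7348b1b, a55d5a5, b0cfada, cd02e05}.
Common ancestors: {055b1d4, b0cfada, cd02e05}.
Among these, cd02e05 is not an ancestor of any other common ancestor — it is the merge base.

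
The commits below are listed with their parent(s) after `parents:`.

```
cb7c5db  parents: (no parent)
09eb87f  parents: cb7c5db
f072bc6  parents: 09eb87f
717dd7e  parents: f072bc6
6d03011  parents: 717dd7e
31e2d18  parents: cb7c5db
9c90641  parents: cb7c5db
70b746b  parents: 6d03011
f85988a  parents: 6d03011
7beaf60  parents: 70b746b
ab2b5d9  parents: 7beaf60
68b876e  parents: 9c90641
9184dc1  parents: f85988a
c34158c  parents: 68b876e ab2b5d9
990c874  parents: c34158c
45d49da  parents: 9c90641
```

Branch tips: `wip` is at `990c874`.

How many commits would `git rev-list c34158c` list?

Walking parent pointers from c34158c: reachable set = {09eb87f, 68b876e, 6d03011, 70b746b, 717dd7e, 7beaf60, 9c90641, ab2b5d9, c34158c, cb7c5db, f072bc6}.
That is 11 commits.

11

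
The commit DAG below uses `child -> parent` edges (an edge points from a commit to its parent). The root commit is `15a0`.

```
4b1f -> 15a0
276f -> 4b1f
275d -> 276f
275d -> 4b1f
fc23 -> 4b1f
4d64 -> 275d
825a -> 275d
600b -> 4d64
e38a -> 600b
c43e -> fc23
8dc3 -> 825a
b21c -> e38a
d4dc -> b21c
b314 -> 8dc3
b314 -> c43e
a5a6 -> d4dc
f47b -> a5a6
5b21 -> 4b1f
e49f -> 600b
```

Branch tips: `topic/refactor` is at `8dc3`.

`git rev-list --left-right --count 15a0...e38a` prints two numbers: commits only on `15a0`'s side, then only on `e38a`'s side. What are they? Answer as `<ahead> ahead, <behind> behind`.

0 ahead, 6 behind

Reachable from 15a0: {15a0}.
Reachable from e38a: {15a0, 275d, 276f, 4b1f, 4d64, 600b, e38a}.
Only in 15a0's history (ahead): {} — 0.
Only in e38a's history (behind): {275d, 276f, 4b1f, 4d64, 600b, e38a} — 6.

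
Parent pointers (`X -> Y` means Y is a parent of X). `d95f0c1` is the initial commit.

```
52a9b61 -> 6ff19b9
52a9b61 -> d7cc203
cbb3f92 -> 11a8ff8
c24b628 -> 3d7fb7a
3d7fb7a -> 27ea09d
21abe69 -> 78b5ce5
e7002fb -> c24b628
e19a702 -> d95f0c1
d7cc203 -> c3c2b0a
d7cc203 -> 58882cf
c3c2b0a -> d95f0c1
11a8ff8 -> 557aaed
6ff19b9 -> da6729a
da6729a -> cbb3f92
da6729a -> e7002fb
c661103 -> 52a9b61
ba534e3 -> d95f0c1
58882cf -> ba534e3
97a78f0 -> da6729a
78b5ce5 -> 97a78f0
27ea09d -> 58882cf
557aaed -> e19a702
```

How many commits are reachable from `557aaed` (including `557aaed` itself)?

3

Walking parent pointers from 557aaed: reachable set = {557aaed, d95f0c1, e19a702}.
That is 3 commits.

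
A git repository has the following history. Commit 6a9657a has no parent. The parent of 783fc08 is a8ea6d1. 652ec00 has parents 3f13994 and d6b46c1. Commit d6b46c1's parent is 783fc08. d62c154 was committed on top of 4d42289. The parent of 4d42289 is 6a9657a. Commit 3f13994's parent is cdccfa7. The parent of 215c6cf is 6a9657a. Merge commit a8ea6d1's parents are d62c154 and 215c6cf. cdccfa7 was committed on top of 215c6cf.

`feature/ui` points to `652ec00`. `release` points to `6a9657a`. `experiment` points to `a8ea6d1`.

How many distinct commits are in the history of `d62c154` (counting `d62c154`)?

Walking parent pointers from d62c154: reachable set = {4d42289, 6a9657a, d62c154}.
That is 3 commits.

3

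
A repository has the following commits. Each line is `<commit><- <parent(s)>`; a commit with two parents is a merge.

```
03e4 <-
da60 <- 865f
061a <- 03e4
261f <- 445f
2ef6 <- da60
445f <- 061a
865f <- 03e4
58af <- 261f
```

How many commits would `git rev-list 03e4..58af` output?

Reachable from 58af: {03e4, 061a, 261f, 445f, 58af}.
Reachable from 03e4: {03e4}.
In 58af's history but not 03e4's: {061a, 261f, 445f, 58af} — 4 commits.

4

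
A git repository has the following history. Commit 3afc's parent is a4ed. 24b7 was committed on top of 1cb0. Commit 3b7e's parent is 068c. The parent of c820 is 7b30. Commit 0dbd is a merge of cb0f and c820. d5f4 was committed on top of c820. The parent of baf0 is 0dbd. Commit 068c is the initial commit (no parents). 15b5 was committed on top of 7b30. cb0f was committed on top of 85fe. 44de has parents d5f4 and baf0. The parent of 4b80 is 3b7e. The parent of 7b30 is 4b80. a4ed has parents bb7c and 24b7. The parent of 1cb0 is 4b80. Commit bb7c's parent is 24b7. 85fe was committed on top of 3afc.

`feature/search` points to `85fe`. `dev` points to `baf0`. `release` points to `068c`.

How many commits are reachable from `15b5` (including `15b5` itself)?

Walking parent pointers from 15b5: reachable set = {068c, 15b5, 3b7e, 4b80, 7b30}.
That is 5 commits.

5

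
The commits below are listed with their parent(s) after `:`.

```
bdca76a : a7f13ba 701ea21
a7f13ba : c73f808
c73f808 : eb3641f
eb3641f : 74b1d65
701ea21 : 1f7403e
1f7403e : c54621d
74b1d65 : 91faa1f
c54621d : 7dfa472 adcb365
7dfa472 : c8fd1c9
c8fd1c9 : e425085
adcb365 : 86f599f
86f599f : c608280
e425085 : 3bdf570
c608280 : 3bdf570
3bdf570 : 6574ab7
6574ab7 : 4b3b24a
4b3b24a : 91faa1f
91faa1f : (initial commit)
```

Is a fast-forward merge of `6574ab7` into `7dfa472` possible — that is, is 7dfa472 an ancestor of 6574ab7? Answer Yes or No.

No

A fast-forward from 7dfa472 to 6574ab7 is possible iff 7dfa472 is an ancestor of 6574ab7.
Ancestors of 6574ab7: {4b3b24a, 6574ab7, 91faa1f}.
7dfa472 is not among them, so fast-forward is not possible.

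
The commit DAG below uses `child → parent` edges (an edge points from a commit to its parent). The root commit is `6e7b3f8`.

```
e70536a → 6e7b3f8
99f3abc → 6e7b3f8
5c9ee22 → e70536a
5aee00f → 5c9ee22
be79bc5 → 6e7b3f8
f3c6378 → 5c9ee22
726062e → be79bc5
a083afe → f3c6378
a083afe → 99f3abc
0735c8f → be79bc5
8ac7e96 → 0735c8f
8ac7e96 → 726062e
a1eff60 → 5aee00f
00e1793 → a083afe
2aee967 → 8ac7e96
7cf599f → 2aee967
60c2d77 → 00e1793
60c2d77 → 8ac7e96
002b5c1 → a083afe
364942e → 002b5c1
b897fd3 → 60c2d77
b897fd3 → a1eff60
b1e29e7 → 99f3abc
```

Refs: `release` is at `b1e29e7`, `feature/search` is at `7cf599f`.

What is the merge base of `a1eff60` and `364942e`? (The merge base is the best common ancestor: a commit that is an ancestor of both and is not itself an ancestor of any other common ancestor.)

Ancestors of a1eff60: {5aee00f, 5c9ee22, 6e7b3f8, a1eff60, e70536a}.
Ancestors of 364942e: {002b5c1, 364942e, 5c9ee22, 6e7b3f8, 99f3abc, a083afe, e70536a, f3c6378}.
Common ancestors: {5c9ee22, 6e7b3f8, e70536a}.
Among these, 5c9ee22 is not an ancestor of any other common ancestor — it is the merge base.

5c9ee22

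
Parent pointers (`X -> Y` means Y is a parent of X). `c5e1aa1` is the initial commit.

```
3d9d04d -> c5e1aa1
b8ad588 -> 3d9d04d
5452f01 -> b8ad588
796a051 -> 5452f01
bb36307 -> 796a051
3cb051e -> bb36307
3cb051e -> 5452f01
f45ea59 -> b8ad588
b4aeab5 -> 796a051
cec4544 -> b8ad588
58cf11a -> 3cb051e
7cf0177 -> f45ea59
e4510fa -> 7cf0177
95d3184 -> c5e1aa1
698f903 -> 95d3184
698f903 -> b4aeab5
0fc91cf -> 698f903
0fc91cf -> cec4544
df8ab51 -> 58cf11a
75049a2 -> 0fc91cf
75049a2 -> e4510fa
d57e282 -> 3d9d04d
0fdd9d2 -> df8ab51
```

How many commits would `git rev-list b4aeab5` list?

Walking parent pointers from b4aeab5: reachable set = {3d9d04d, 5452f01, 796a051, b4aeab5, b8ad588, c5e1aa1}.
That is 6 commits.

6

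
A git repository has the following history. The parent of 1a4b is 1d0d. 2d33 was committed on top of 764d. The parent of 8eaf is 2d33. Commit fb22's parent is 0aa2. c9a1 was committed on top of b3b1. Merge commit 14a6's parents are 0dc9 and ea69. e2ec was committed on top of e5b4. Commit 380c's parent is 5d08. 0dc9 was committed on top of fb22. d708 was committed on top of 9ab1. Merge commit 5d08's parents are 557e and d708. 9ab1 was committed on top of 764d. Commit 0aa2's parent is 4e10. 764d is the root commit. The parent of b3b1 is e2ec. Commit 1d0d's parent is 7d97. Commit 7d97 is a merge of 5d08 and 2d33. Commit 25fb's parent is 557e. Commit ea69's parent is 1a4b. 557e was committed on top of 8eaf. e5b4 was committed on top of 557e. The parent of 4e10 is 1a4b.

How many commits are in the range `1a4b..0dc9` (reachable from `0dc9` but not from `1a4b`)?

Reachable from 0dc9: {0aa2, 0dc9, 1a4b, 1d0d, 2d33, 4e10, 557e, 5d08, 764d, 7d97, 8eaf, 9ab1, d708, fb22}.
Reachable from 1a4b: {1a4b, 1d0d, 2d33, 557e, 5d08, 764d, 7d97, 8eaf, 9ab1, d708}.
In 0dc9's history but not 1a4b's: {0aa2, 0dc9, 4e10, fb22} — 4 commits.

4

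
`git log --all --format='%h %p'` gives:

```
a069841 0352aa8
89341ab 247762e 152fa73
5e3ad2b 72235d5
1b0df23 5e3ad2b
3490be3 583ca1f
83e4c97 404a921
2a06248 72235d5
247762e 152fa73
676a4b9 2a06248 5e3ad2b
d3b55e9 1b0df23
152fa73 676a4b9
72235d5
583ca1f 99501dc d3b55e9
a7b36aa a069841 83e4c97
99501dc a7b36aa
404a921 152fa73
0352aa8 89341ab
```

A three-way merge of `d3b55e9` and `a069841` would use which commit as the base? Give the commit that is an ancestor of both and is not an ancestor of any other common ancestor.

5e3ad2b

Ancestors of d3b55e9: {1b0df23, 5e3ad2b, 72235d5, d3b55e9}.
Ancestors of a069841: {0352aa8, 152fa73, 247762e, 2a06248, 5e3ad2b, 676a4b9, 72235d5, 89341ab, a069841}.
Common ancestors: {5e3ad2b, 72235d5}.
Among these, 5e3ad2b is not an ancestor of any other common ancestor — it is the merge base.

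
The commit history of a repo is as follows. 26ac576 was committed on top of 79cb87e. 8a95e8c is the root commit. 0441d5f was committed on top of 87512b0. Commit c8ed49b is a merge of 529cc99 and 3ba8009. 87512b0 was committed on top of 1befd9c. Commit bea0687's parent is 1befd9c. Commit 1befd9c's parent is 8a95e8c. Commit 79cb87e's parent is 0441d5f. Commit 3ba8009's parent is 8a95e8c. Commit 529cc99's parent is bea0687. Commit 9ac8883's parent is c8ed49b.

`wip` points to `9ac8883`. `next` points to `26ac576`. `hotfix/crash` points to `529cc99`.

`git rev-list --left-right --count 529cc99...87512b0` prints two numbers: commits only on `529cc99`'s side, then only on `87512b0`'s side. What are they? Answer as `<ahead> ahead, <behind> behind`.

2 ahead, 1 behind

Reachable from 529cc99: {1befd9c, 529cc99, 8a95e8c, bea0687}.
Reachable from 87512b0: {1befd9c, 87512b0, 8a95e8c}.
Only in 529cc99's history (ahead): {529cc99, bea0687} — 2.
Only in 87512b0's history (behind): {87512b0} — 1.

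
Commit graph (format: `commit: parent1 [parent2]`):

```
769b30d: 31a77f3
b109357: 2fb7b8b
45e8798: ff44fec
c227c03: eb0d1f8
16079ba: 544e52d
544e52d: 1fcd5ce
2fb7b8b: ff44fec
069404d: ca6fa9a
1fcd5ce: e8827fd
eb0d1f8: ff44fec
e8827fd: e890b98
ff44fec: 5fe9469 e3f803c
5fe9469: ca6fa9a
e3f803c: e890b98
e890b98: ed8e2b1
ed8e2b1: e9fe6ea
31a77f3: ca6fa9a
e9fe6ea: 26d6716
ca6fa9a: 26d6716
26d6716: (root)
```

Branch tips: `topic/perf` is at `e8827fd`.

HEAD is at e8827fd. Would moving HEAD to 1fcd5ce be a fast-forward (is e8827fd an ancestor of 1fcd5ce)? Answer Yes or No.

Yes

A fast-forward from e8827fd to 1fcd5ce is possible iff e8827fd is an ancestor of 1fcd5ce.
Ancestors of 1fcd5ce: {1fcd5ce, 26d6716, e8827fd, e890b98, e9fe6ea, ed8e2b1}.
e8827fd is among them, so fast-forward is possible.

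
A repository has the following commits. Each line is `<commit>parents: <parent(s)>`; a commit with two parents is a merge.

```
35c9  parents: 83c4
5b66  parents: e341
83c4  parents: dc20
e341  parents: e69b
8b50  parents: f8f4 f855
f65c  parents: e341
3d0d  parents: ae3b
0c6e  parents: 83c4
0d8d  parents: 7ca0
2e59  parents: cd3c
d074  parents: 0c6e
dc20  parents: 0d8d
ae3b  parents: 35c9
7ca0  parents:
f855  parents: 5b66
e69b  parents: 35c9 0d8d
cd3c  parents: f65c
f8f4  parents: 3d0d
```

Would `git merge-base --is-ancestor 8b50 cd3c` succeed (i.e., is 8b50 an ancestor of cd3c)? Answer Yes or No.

Ancestors of cd3c: {0d8d, 35c9, 7ca0, 83c4, cd3c, dc20, e341, e69b, f65c}.
8b50 is not in that set, so it is not an ancestor of cd3c.

No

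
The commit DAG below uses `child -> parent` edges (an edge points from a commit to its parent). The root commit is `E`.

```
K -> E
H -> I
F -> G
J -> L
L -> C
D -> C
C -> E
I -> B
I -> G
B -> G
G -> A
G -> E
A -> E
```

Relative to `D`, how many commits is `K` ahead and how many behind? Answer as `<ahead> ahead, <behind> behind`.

1 ahead, 2 behind

Reachable from K: {E, K}.
Reachable from D: {C, D, E}.
Only in K's history (ahead): {K} — 1.
Only in D's history (behind): {C, D} — 2.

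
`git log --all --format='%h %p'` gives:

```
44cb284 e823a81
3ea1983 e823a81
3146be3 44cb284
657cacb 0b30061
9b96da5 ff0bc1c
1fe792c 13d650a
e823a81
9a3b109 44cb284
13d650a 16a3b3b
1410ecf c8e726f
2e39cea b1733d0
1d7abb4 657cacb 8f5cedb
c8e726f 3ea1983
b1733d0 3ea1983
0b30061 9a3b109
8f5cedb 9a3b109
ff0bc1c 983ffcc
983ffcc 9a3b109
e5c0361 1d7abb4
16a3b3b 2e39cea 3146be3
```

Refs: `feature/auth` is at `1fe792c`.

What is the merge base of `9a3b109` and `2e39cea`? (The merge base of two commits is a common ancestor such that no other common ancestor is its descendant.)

e823a81

Ancestors of 9a3b109: {44cb284, 9a3b109, e823a81}.
Ancestors of 2e39cea: {2e39cea, 3ea1983, b1733d0, e823a81}.
Common ancestors: {e823a81}.
The only common ancestor is e823a81, so it is the merge base.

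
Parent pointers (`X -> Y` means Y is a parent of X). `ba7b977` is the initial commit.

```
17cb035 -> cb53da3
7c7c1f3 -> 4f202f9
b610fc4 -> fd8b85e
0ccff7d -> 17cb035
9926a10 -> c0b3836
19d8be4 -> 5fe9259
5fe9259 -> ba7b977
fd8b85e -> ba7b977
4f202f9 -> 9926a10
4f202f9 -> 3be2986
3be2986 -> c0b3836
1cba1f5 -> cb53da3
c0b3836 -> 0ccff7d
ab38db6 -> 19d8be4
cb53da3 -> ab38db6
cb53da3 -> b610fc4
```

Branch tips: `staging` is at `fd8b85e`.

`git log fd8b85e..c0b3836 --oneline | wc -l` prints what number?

8

Reachable from c0b3836: {0ccff7d, 17cb035, 19d8be4, 5fe9259, ab38db6, b610fc4, ba7b977, c0b3836, cb53da3, fd8b85e}.
Reachable from fd8b85e: {ba7b977, fd8b85e}.
In c0b3836's history but not fd8b85e's: {0ccff7d, 17cb035, 19d8be4, 5fe9259, ab38db6, b610fc4, c0b3836, cb53da3} — 8 commits.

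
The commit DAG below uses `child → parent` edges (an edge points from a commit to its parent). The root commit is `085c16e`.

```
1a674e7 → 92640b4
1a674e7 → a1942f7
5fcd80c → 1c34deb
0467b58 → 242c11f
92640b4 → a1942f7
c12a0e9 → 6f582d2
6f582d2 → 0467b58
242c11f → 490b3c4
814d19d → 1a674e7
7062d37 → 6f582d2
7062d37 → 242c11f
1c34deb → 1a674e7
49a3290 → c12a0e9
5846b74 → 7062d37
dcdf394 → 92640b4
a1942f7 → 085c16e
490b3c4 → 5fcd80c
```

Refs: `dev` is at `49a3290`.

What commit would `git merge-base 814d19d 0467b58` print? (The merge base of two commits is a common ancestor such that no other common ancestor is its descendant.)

Ancestors of 814d19d: {085c16e, 1a674e7, 814d19d, 92640b4, a1942f7}.
Ancestors of 0467b58: {0467b58, 085c16e, 1a674e7, 1c34deb, 242c11f, 490b3c4, 5fcd80c, 92640b4, a1942f7}.
Common ancestors: {085c16e, 1a674e7, 92640b4, a1942f7}.
Among these, 1a674e7 is not an ancestor of any other common ancestor — it is the merge base.

1a674e7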